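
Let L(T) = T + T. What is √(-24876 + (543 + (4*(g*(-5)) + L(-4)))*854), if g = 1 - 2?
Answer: 29*√534 ≈ 670.14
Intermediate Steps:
L(T) = 2*T
g = -1
√(-24876 + (543 + (4*(g*(-5)) + L(-4)))*854) = √(-24876 + (543 + (4*(-1*(-5)) + 2*(-4)))*854) = √(-24876 + (543 + (4*5 - 8))*854) = √(-24876 + (543 + (20 - 8))*854) = √(-24876 + (543 + 12)*854) = √(-24876 + 555*854) = √(-24876 + 473970) = √449094 = 29*√534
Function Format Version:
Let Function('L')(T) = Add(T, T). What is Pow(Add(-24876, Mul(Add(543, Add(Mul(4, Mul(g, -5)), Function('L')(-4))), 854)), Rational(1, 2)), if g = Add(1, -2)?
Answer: Mul(29, Pow(534, Rational(1, 2))) ≈ 670.14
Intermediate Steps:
Function('L')(T) = Mul(2, T)
g = -1
Pow(Add(-24876, Mul(Add(543, Add(Mul(4, Mul(g, -5)), Function('L')(-4))), 854)), Rational(1, 2)) = Pow(Add(-24876, Mul(Add(543, Add(Mul(4, Mul(-1, -5)), Mul(2, -4))), 854)), Rational(1, 2)) = Pow(Add(-24876, Mul(Add(543, Add(Mul(4, 5), -8)), 854)), Rational(1, 2)) = Pow(Add(-24876, Mul(Add(543, Add(20, -8)), 854)), Rational(1, 2)) = Pow(Add(-24876, Mul(Add(543, 12), 854)), Rational(1, 2)) = Pow(Add(-24876, Mul(555, 854)), Rational(1, 2)) = Pow(Add(-24876, 473970), Rational(1, 2)) = Pow(449094, Rational(1, 2)) = Mul(29, Pow(534, Rational(1, 2)))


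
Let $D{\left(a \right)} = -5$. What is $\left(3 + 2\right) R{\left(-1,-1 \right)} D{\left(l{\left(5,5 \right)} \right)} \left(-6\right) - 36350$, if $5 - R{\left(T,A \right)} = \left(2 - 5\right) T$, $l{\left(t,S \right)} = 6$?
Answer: $-36050$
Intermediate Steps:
$R{\left(T,A \right)} = 5 + 3 T$ ($R{\left(T,A \right)} = 5 - \left(2 - 5\right) T = 5 - - 3 T = 5 + 3 T$)
$\left(3 + 2\right) R{\left(-1,-1 \right)} D{\left(l{\left(5,5 \right)} \right)} \left(-6\right) - 36350 = \left(3 + 2\right) \left(5 + 3 \left(-1\right)\right) \left(-5\right) \left(-6\right) - 36350 = 5 \left(5 - 3\right) \left(-5\right) \left(-6\right) - 36350 = 5 \cdot 2 \left(-5\right) \left(-6\right) - 36350 = 10 \left(-5\right) \left(-6\right) - 36350 = \left(-50\right) \left(-6\right) - 36350 = 300 - 36350 = -36050$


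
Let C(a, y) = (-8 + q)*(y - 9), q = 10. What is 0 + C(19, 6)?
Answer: -6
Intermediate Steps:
C(a, y) = -18 + 2*y (C(a, y) = (-8 + 10)*(y - 9) = 2*(-9 + y) = -18 + 2*y)
0 + C(19, 6) = 0 + (-18 + 2*6) = 0 + (-18 + 12) = 0 - 6 = -6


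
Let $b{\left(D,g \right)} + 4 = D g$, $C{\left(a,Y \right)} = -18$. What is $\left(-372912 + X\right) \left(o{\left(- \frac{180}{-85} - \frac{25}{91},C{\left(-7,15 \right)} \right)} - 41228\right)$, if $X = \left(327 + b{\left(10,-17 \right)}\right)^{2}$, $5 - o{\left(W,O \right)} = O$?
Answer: $14401271115$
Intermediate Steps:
$b{\left(D,g \right)} = -4 + D g$
$o{\left(W,O \right)} = 5 - O$
$X = 23409$ ($X = \left(327 + \left(-4 + 10 \left(-17\right)\right)\right)^{2} = \left(327 - 174\right)^{2} = 153^{2} = 23409$)
$\left(-372912 + X\right) \left(o{\left(- \frac{180}{-85} - \frac{25}{91},C{\left(-7,15 \right)} \right)} - 41228\right) = \left(-372912 + 23409\right) \left(\left(5 - -18\right) - 41228\right) = - 349503 \left(\left(5 + 18\right) - 41228\right) = - 349503 \left(23 - 41228\right) = \left(-349503\right) \left(-41205\right) = 14401271115$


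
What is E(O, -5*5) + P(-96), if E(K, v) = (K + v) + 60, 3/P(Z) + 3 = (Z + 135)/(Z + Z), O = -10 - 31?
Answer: -1422/205 ≈ -6.9366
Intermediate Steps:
O = -41
P(Z) = 3/(-3 + (135 + Z)/(2*Z)) (P(Z) = 3/(-3 + (Z + 135)/(Z + Z)) = 3/(-3 + (135 + Z)/((2*Z))) = 3/(-3 + (135 + Z)*(1/(2*Z))) = 3/(-3 + (135 + Z)/(2*Z)))
E(K, v) = 60 + K + v
E(O, -5*5) + P(-96) = (60 - 41 - 5*5) - 6*(-96)/(-135 + 5*(-96)) = (60 - 41 - 25) - 6*(-96)/(-135 - 480) = -6 - 6*(-96)/(-615) = -6 - 6*(-96)*(-1/615) = -6 - 192/205 = -1422/205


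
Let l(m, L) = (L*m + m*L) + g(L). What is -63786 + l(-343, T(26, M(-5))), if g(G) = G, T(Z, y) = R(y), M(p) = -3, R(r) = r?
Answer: -61731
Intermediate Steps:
T(Z, y) = y
l(m, L) = L + 2*L*m (l(m, L) = (L*m + m*L) + L = (L*m + L*m) + L = 2*L*m + L = L + 2*L*m)
-63786 + l(-343, T(26, M(-5))) = -63786 - 3*(1 + 2*(-343)) = -63786 - 3*(1 - 686) = -63786 - 3*(-685) = -63786 + 2055 = -61731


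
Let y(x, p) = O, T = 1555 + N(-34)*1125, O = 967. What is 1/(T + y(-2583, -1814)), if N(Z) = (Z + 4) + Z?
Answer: -1/69478 ≈ -1.4393e-5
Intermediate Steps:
N(Z) = 4 + 2*Z (N(Z) = (4 + Z) + Z = 4 + 2*Z)
T = -70445 (T = 1555 + (4 + 2*(-34))*1125 = 1555 + (4 - 68)*1125 = 1555 - 64*1125 = 1555 - 72000 = -70445)
y(x, p) = 967
1/(T + y(-2583, -1814)) = 1/(-70445 + 967) = 1/(-69478) = -1/69478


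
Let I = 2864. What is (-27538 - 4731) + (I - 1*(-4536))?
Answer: -24869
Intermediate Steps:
(-27538 - 4731) + (I - 1*(-4536)) = (-27538 - 4731) + (2864 - 1*(-4536)) = -32269 + (2864 + 4536) = -32269 + 7400 = -24869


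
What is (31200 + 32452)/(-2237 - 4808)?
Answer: -63652/7045 ≈ -9.0351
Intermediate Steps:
(31200 + 32452)/(-2237 - 4808) = 63652/(-7045) = 63652*(-1/7045) = -63652/7045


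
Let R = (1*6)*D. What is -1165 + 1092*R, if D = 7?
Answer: 44699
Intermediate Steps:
R = 42 (R = (1*6)*7 = 6*7 = 42)
-1165 + 1092*R = -1165 + 1092*42 = -1165 + 45864 = 44699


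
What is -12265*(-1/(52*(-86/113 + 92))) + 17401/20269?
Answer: 7484148665/2173323256 ≈ 3.4436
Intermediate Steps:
-12265*(-1/(52*(-86/113 + 92))) + 17401/20269 = -12265/((-52*10310/113)) + 17401/20269 = -12265/(-536120/113) + 17401/20269 = -12265*(-113/536120) + 17401/20269 = 277189/107224 + 17401/20269 = 7484148665/2173323256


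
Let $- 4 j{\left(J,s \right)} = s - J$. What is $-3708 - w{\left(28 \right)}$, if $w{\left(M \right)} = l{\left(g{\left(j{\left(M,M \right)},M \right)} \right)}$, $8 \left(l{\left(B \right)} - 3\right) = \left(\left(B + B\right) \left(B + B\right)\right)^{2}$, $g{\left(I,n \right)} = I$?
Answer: $-3711$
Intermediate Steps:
$j{\left(J,s \right)} = - \frac{s}{4} + \frac{J}{4}$ ($j{\left(J,s \right)} = - \frac{s - J}{4} = - \frac{s}{4} + \frac{J}{4}$)
$l{\left(B \right)} = 3 + 2 B^{4}$ ($l{\left(B \right)} = 3 + \frac{\left(\left(B + B\right) \left(B + B\right)\right)^{2}}{8} = 3 + \frac{\left(2 B 2 B\right)^{2}}{8} = 3 + \frac{\left(4 B^{2}\right)^{2}}{8} = 3 + \frac{16 B^{4}}{8} = 3 + 2 B^{4}$)
$w{\left(M \right)} = 3$ ($w{\left(M \right)} = 3 + 2 \left(- \frac{M}{4} + \frac{M}{4}\right)^{4} = 3 + 2 \cdot 0^{4} = 3 + 2 \cdot 0 = 3 + 0 = 3$)
$-3708 - w{\left(28 \right)} = -3708 - 3 = -3711$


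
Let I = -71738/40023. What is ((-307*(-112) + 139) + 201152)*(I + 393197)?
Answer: 3708782546315275/40023 ≈ 9.2666e+10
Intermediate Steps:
I = -71738/40023 (I = -71738*1/40023 = -71738/40023 ≈ -1.7924)
((-307*(-112) + 139) + 201152)*(I + 393197) = ((-307*(-112) + 139) + 201152)*(-71738/40023 + 393197) = ((34384 + 139) + 201152)*(15736851793/40023) = (34523 + 201152)*(15736851793/40023) = 235675*(15736851793/40023) = 3708782546315275/40023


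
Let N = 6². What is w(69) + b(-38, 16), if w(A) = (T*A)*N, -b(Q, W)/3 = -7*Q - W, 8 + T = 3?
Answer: -13170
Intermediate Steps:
T = -5 (T = -8 + 3 = -5)
b(Q, W) = 3*W + 21*Q (b(Q, W) = -3*(-7*Q - W) = -3*(-W - 7*Q) = 3*W + 21*Q)
N = 36
w(A) = -180*A (w(A) = -5*A*36 = -180*A)
w(69) + b(-38, 16) = -180*69 + (3*16 + 21*(-38)) = -12420 + (48 - 798) = -12420 - 750 = -13170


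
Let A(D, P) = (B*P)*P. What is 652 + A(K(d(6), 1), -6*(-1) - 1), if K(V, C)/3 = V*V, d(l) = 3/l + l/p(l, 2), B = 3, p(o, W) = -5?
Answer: 727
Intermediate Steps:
d(l) = 3/l - l/5 (d(l) = 3/l + l/(-5) = 3/l + l*(-1/5) = 3/l - l/5)
K(V, C) = 3*V**2 (K(V, C) = 3*(V*V) = 3*V**2)
A(D, P) = 3*P**2 (A(D, P) = (3*P)*P = 3*P**2)
652 + A(K(d(6), 1), -6*(-1) - 1) = 652 + 3*(-6*(-1) - 1)**2 = 652 + 3*(6 - 1)**2 = 652 + 3*5**2 = 652 + 3*25 = 652 + 75 = 727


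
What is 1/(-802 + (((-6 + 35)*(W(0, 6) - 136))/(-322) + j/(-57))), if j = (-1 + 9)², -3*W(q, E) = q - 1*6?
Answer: -9177/7259507 ≈ -0.0012641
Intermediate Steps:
W(q, E) = 2 - q/3 (W(q, E) = -(q - 1*6)/3 = -(q - 6)/3 = -(-6 + q)/3 = 2 - q/3)
j = 64 (j = 8² = 64)
1/(-802 + (((-6 + 35)*(W(0, 6) - 136))/(-322) + j/(-57))) = 1/(-802 + (((-6 + 35)*((2 - ⅓*0) - 136))/(-322) + 64/(-57))) = 1/(-802 + ((29*((2 + 0) - 136))*(-1/322) + 64*(-1/57))) = 1/(-802 + ((29*(2 - 136))*(-1/322) - 64/57)) = 1/(-802 + ((29*(-134))*(-1/322) - 64/57)) = 1/(-802 + (-3886*(-1/322) - 64/57)) = 1/(-802 + (1943/161 - 64/57)) = 1/(-802 + 100447/9177) = 1/(-7259507/9177) = -9177/7259507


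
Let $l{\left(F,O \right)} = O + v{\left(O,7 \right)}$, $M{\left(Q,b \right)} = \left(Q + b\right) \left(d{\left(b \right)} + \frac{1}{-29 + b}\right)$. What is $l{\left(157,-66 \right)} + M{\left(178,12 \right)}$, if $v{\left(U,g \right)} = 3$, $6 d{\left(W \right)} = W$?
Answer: $\frac{5199}{17} \approx 305.82$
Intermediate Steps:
$d{\left(W \right)} = \frac{W}{6}$
$M{\left(Q,b \right)} = \left(Q + b\right) \left(\frac{1}{-29 + b} + \frac{b}{6}\right)$ ($M{\left(Q,b \right)} = \left(Q + b\right) \left(\frac{b}{6} + \frac{1}{-29 + b}\right) = \left(Q + b\right) \left(\frac{1}{-29 + b} + \frac{b}{6}\right)$)
$l{\left(F,O \right)} = 3 + O$ ($l{\left(F,O \right)} = O + 3 = 3 + O$)
$l{\left(157,-66 \right)} + M{\left(178,12 \right)} = \left(3 - 66\right) + \frac{12^{3} - 29 \cdot 12^{2} + 6 \cdot 178 + 6 \cdot 12 + 178 \cdot 12^{2} - 5162 \cdot 12}{6 \left(-29 + 12\right)} = -63 + \frac{1728 - 4176 + 1068 + 72 + 178 \cdot 144 - 61944}{6 \left(-17\right)} = -63 + \frac{1}{6} \left(- \frac{1}{17}\right) \left(1728 - 4176 + 1068 + 72 + 25632 - 61944\right) = -63 + \frac{1}{6} \left(- \frac{1}{17}\right) \left(-37620\right) = -63 + \frac{6270}{17} = \frac{5199}{17}$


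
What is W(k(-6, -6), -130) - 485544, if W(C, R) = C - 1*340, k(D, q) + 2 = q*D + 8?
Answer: -485842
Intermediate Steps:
k(D, q) = 6 + D*q (k(D, q) = -2 + (q*D + 8) = -2 + (D*q + 8) = -2 + (8 + D*q) = 6 + D*q)
W(C, R) = -340 + C (W(C, R) = C - 340 = -340 + C)
W(k(-6, -6), -130) - 485544 = (-340 + (6 - 6*(-6))) - 485544 = (-340 + (6 + 36)) - 485544 = (-340 + 42) - 485544 = -298 - 485544 = -485842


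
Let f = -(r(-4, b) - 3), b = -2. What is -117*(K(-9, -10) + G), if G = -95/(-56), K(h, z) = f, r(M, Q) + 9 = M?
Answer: -115947/56 ≈ -2070.5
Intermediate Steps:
r(M, Q) = -9 + M
f = 16 (f = -((-9 - 4) - 3) = -(-13 - 3) = -1*(-16) = 16)
K(h, z) = 16
G = 95/56 (G = -95*(-1/56) = 95/56 ≈ 1.6964)
-117*(K(-9, -10) + G) = -117*(16 + 95/56) = -117*991/56 = -115947/56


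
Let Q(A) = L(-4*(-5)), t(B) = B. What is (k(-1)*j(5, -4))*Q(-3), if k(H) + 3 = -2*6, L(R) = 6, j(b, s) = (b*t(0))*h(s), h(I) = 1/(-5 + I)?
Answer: 0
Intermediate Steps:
j(b, s) = 0 (j(b, s) = (b*0)/(-5 + s) = 0/(-5 + s) = 0)
k(H) = -15 (k(H) = -3 - 2*6 = -3 - 12 = -15)
Q(A) = 6
(k(-1)*j(5, -4))*Q(-3) = -15*0*6 = 0*6 = 0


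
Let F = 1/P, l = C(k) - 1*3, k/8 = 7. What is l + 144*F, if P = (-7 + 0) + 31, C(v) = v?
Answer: 59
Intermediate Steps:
k = 56 (k = 8*7 = 56)
P = 24 (P = -7 + 31 = 24)
l = 53 (l = 56 - 1*3 = 56 - 3 = 53)
F = 1/24 ≈ 0.041667
l + 144*F = 53 + 144*(1/24) = 53 + 6 = 59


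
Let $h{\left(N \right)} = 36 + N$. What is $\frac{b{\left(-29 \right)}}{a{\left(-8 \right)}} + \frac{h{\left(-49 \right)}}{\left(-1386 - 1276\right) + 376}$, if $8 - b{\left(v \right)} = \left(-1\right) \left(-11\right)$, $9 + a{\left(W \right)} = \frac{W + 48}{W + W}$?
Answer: $\frac{14015}{52578} \approx 0.26656$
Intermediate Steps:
$a{\left(W \right)} = -9 + \frac{48 + W}{2 W}$ ($a{\left(W \right)} = -9 + \frac{W + 48}{W + W} = -9 + \frac{48 + W}{2 W}$)
$b{\left(v \right)} = -3$ ($b{\left(v \right)} = 8 - \left(-1\right) \left(-11\right) = 8 - 11 = -3$)
$\frac{b{\left(-29 \right)}}{a{\left(-8 \right)}} + \frac{h{\left(-49 \right)}}{\left(-1386 - 1276\right) + 376} = - \frac{3}{- \frac{17}{2} + \frac{24}{-8}} + \frac{36 - 49}{\left(-1386 - 1276\right) + 376} = - \frac{3}{- \frac{17}{2} + 24 \left(- \frac{1}{8}\right)} - \frac{13}{-2662 + 376} = - \frac{3}{- \frac{17}{2} - 3} - \frac{13}{-2286} = - \frac{3}{- \frac{23}{2}} - - \frac{13}{2286} = \left(-3\right) \left(- \frac{2}{23}\right) + \frac{13}{2286} = \frac{6}{23} + \frac{13}{2286} = \frac{14015}{52578}$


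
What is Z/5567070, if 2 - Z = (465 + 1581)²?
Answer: -2093057/2783535 ≈ -0.75194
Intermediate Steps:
Z = -4186114 (Z = 2 - (465 + 1581)² = 2 - 1*2046² = 2 - 1*4186116 = 2 - 4186116 = -4186114)
Z/5567070 = -4186114/5567070 = -4186114*1/5567070 = -2093057/2783535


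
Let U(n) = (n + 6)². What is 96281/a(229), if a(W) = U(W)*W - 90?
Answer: 96281/12646435 ≈ 0.0076133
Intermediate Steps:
U(n) = (6 + n)²
a(W) = -90 + W*(6 + W)² (a(W) = (6 + W)²*W - 90 = W*(6 + W)² - 90 = -90 + W*(6 + W)²)
96281/a(229) = 96281/(-90 + 229*(6 + 229)²) = 96281/(-90 + 229*235²) = 96281/(-90 + 229*55225) = 96281/(-90 + 12646525) = 96281/12646435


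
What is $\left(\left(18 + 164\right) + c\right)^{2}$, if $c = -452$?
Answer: $72900$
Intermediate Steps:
$\left(\left(18 + 164\right) + c\right)^{2} = \left(\left(18 + 164\right) - 452\right)^{2} = \left(182 - 452\right)^{2} = \left(-270\right)^{2} = 72900$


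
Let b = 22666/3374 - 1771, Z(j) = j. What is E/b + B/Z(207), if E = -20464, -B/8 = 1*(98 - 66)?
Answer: 114004802/11001843 ≈ 10.362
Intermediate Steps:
b = -425192/241 (b = 22666*(1/3374) - 1771 = 1619/241 - 1771 = -425192/241 ≈ -1764.3)
B = -256 (B = -8*(98 - 66) = -8*32 = -256)
E/b + B/Z(207) = -20464/(-425192/241) - 256/207 = -20464*(-241/425192) - 256*1/207 = 616478/53149 - 256/207 = 114004802/11001843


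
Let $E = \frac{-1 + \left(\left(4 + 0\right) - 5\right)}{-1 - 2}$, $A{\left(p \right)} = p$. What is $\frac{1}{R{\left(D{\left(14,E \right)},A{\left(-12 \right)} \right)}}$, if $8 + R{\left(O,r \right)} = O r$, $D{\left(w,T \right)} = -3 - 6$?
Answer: $\frac{1}{100} \approx 0.01$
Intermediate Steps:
$E = \frac{2}{3}$ ($E = \frac{-1 + \left(4 - 5\right)}{-3} = \left(-1 - 1\right) \left(- \frac{1}{3}\right) = \left(-2\right) \left(- \frac{1}{3}\right) = \frac{2}{3} \approx 0.66667$)
$D{\left(w,T \right)} = -9$ ($D{\left(w,T \right)} = -3 - 6 = -9$)
$R{\left(O,r \right)} = -8 + O r$
$\frac{1}{R{\left(D{\left(14,E \right)},A{\left(-12 \right)} \right)}} = \frac{1}{-8 - -108} = \frac{1}{-8 + 108} = \frac{1}{100}$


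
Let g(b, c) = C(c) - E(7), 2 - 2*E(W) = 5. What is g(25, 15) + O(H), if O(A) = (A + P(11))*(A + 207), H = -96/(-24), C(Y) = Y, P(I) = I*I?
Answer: 52783/2 ≈ 26392.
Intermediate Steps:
P(I) = I²
E(W) = -3/2 (E(W) = 1 - ½*5 = 1 - 5/2 = -3/2)
H = 4 (H = -96*(-1/24) = 4)
g(b, c) = 3/2 + c (g(b, c) = c - 1*(-3/2) = c + 3/2 = 3/2 + c)
O(A) = (121 + A)*(207 + A) (O(A) = (A + 11²)*(A + 207) = (A + 121)*(207 + A) = (121 + A)*(207 + A))
g(25, 15) + O(H) = (3/2 + 15) + (25047 + 4² + 328*4) = 33/2 + (25047 + 16 + 1312) = 33/2 + 26375 = 52783/2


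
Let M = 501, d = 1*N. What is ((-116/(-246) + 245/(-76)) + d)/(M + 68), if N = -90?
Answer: -867047/5319012 ≈ -0.16301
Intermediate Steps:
d = -90 (d = 1*(-90) = -90)
((-116/(-246) + 245/(-76)) + d)/(M + 68) = ((-116/(-246) + 245/(-76)) - 90)/(501 + 68) = ((-116*(-1/246) + 245*(-1/76)) - 90)/569 = ((58/123 - 245/76) - 90)*(1/569) = (-25727/9348 - 90)*(1/569) = -867047/9348*1/569 = -867047/5319012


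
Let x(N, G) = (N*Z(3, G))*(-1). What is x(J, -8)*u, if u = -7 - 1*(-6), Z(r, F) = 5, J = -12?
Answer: -60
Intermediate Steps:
x(N, G) = -5*N (x(N, G) = (N*5)*(-1) = (5*N)*(-1) = -5*N)
u = -1 (u = -7 + 6 = -1)
x(J, -8)*u = -5*(-12)*(-1) = 60*(-1) = -60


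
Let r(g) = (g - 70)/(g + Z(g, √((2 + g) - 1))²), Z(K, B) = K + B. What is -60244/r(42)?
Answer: 27847789/7 + 180732*√43 ≈ 5.1634e+6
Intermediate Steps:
Z(K, B) = B + K
r(g) = (-70 + g)/(g + (g + √(1 + g))²) (r(g) = (g - 70)/(g + (√((2 + g) - 1) + g)²) = (-70 + g)/(g + (√(1 + g) + g)²) = (-70 + g)/(g + (g + √(1 + g))²))
-60244/r(42) = -60244*(42 + (42 + √(1 + 42))²)/(-70 + 42) = -(-90366 - 15061*(42 + √43)²/7) = -60244*(-3/2 - (42 + √43)²/28) = 90366 + 15061*(42 + √43)²/7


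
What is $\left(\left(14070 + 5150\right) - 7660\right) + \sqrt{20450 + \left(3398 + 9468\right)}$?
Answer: $11560 + 2 \sqrt{8329} \approx 11743.0$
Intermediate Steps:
$\left(\left(14070 + 5150\right) - 7660\right) + \sqrt{20450 + \left(3398 + 9468\right)} = \left(19220 - 7660\right) + \sqrt{20450 + 12866} = 11560 + \sqrt{33316} = 11560 + 2 \sqrt{8329}$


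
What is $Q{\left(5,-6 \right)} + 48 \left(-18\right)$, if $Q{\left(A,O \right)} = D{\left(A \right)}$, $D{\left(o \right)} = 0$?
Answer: $-864$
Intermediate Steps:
$Q{\left(A,O \right)} = 0$
$Q{\left(5,-6 \right)} + 48 \left(-18\right) = 0 + 48 \left(-18\right) = 0 - 864 = -864$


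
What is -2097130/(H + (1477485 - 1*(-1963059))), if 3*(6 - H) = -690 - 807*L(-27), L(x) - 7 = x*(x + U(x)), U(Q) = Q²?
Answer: 2097130/1655963 ≈ 1.2664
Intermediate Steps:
L(x) = 7 + x*(x + x²)
H = -5096507 (H = 6 - (-690 - 807*(7 + (-27)² + (-27)³))/3 = 6 - (-690 - 807*(7 + 729 - 19683))/3 = 6 - (-690 - 807*(-18947))/3 = 6 - (-690 + 15290229)/3 = 6 - ⅓*15289539 = 6 - 5096513 = -5096507)
-2097130/(H + (1477485 - 1*(-1963059))) = -2097130/(-5096507 + (1477485 - 1*(-1963059))) = -2097130/(-5096507 + (1477485 + 1963059)) = -2097130/(-5096507 + 3440544) = -2097130/(-1655963) = -2097130*(-1/1655963) = 2097130/1655963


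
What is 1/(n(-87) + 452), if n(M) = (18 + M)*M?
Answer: 1/6455 ≈ 0.00015492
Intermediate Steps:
n(M) = M*(18 + M)
1/(n(-87) + 452) = 1/(-87*(18 - 87) + 452) = 1/(-87*(-69) + 452) = 1/(6003 + 452) = 1/6455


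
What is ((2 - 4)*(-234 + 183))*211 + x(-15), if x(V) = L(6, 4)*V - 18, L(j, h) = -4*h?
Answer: 21744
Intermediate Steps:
x(V) = -18 - 16*V (x(V) = (-4*4)*V - 18 = -16*V - 18 = -18 - 16*V)
((2 - 4)*(-234 + 183))*211 + x(-15) = ((2 - 4)*(-234 + 183))*211 + (-18 - 16*(-15)) = -2*(-51)*211 + (-18 + 240) = 102*211 + 222 = 21522 + 222 = 21744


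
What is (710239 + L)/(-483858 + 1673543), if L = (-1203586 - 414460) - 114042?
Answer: -1021849/1189685 ≈ -0.85892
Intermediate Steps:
L = -1732088 (L = -1618046 - 114042 = -1732088)
(710239 + L)/(-483858 + 1673543) = (710239 - 1732088)/(-483858 + 1673543) = -1021849/1189685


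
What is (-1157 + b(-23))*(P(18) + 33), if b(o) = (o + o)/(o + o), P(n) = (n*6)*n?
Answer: -2285412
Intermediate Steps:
P(n) = 6*n² (P(n) = (6*n)*n = 6*n²)
b(o) = 1 (b(o) = (2*o)/((2*o)) = (2*o)*(1/(2*o)) = 1)
(-1157 + b(-23))*(P(18) + 33) = (-1157 + 1)*(6*18² + 33) = -1156*(6*324 + 33) = -1156*(1944 + 33) = -1156*1977 = -2285412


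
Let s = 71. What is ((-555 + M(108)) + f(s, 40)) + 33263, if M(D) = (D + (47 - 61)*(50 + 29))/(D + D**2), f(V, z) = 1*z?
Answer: 192754229/5886 ≈ 32748.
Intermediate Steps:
f(V, z) = z
M(D) = (-1106 + D)/(D + D**2) (M(D) = (D - 14*79)/(D + D**2) = (D - 1106)/(D + D**2) = (-1106 + D)/(D + D**2))
((-555 + M(108)) + f(s, 40)) + 33263 = ((-555 + (-1106 + 108)/(108*(1 + 108))) + 40) + 33263 = ((-555 + (1/108)*(-998)/109) + 40) + 33263 = ((-555 + (1/108)*(1/109)*(-998)) + 40) + 33263 = ((-555 - 499/5886) + 40) + 33263 = (-3267229/5886 + 40) + 33263 = -3031789/5886 + 33263 = 192754229/5886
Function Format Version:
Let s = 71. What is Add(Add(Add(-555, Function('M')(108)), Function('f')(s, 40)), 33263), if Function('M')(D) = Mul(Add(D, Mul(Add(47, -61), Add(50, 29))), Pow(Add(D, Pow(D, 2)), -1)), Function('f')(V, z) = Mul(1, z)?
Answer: Rational(192754229, 5886) ≈ 32748.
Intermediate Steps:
Function('f')(V, z) = z
Function('M')(D) = Mul(Pow(Add(D, Pow(D, 2)), -1), Add(-1106, D)) (Function('M')(D) = Mul(Add(D, Mul(-14, 79)), Pow(Add(D, Pow(D, 2)), -1)) = Mul(Add(D, -1106), Pow(Add(D, Pow(D, 2)), -1)) = Mul(Add(-1106, D), Pow(Add(D, Pow(D, 2)), -1)) = Mul(Pow(Add(D, Pow(D, 2)), -1), Add(-1106, D)))
Add(Add(Add(-555, Function('M')(108)), Function('f')(s, 40)), 33263) = Add(Add(Add(-555, Mul(Pow(108, -1), Pow(Add(1, 108), -1), Add(-1106, 108))), 40), 33263) = Add(Add(Add(-555, Mul(Rational(1, 108), Pow(109, -1), -998)), 40), 33263) = Add(Add(Add(-555, Mul(Rational(1, 108), Rational(1, 109), -998)), 40), 33263) = Add(Add(Add(-555, Rational(-499, 5886)), 40), 33263) = Add(Add(Rational(-3267229, 5886), 40), 33263) = Add(Rational(-3031789, 5886), 33263) = Rational(192754229, 5886)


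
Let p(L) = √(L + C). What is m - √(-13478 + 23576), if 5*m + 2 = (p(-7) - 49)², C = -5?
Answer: 2387/5 - 3*√1122 - 196*I*√3/5 ≈ 376.91 - 67.896*I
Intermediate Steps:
p(L) = √(-5 + L) (p(L) = √(L - 5) = √(-5 + L))
m = -⅖ + (-49 + 2*I*√3)²/5 (m = -⅖ + (√(-5 - 7) - 49)²/5 = -⅖ + (√(-12) - 49)²/5 = -⅖ + (2*I*√3 - 49)²/5 = -⅖ + (-49 + 2*I*√3)²/5 ≈ 477.4 - 67.896*I)
m - √(-13478 + 23576) = (2387/5 - 196*I*√3/5) - √(-13478 + 23576) = (2387/5 - 196*I*√3/5) - √10098 = (2387/5 - 196*I*√3/5) - 3*√1122 = 2387/5 - 3*√1122 - 196*I*√3/5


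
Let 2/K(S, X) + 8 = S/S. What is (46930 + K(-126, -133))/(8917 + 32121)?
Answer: 9662/8449 ≈ 1.1436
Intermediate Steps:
K(S, X) = -2/7 (K(S, X) = 2/(-8 + S/S) = 2/(-8 + 1) = 2/(-7) = 2*(-⅐) = -2/7)
(46930 + K(-126, -133))/(8917 + 32121) = (46930 - 2/7)/(8917 + 32121) = (328508/7)/41038 = (328508/7)*(1/41038) = 9662/8449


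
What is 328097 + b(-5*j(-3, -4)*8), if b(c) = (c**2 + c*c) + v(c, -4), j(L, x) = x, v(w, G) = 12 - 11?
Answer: 379298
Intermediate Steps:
v(w, G) = 1
b(c) = 1 + 2*c**2 (b(c) = (c**2 + c*c) + 1 = (c**2 + c**2) + 1 = 2*c**2 + 1 = 1 + 2*c**2)
328097 + b(-5*j(-3, -4)*8) = 328097 + (1 + 2*(-5*(-4)*8)**2) = 328097 + (1 + 2*(20*8)**2) = 328097 + (1 + 2*160**2) = 328097 + (1 + 2*25600) = 328097 + (1 + 51200) = 328097 + 51201 = 379298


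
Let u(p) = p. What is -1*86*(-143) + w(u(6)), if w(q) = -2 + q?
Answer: 12302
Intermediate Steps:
-1*86*(-143) + w(u(6)) = -1*86*(-143) + (-2 + 6) = -86*(-143) + 4 = 12298 + 4 = 12302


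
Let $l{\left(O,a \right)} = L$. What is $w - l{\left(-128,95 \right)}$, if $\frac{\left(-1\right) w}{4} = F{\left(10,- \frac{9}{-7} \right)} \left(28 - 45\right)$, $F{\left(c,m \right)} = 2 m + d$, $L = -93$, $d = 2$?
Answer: $\frac{2827}{7} \approx 403.86$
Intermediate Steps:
$l{\left(O,a \right)} = -93$
$F{\left(c,m \right)} = 2 + 2 m$ ($F{\left(c,m \right)} = 2 m + 2 = 2 + 2 m$)
$w = \frac{2176}{7}$ ($w = - 4 \left(2 + 2 \left(- \frac{9}{-7}\right)\right) \left(28 - 45\right) = - 4 \left(2 + 2 \left(\left(-9\right) \left(- \frac{1}{7}\right)\right)\right) \left(-17\right) = - 4 \left(2 + 2 \cdot \frac{9}{7}\right) \left(-17\right) = - 4 \left(2 + \frac{18}{7}\right) \left(-17\right) = - 4 \cdot \frac{32}{7} \left(-17\right) = \left(-4\right) \left(- \frac{544}{7}\right) = \frac{2176}{7} \approx 310.86$)
$w - l{\left(-128,95 \right)} = \frac{2176}{7} - -93 = \frac{2176}{7} + 93 = \frac{2827}{7}$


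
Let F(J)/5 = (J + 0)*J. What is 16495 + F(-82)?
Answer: 50115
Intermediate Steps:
F(J) = 5*J**2 (F(J) = 5*((J + 0)*J) = 5*(J*J) = 5*J**2)
16495 + F(-82) = 16495 + 5*(-82)**2 = 16495 + 5*6724 = 16495 + 33620 = 50115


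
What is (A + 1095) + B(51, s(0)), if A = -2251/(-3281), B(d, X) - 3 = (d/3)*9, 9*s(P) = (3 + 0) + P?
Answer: 4106782/3281 ≈ 1251.7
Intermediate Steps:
s(P) = ⅓ + P/9 (s(P) = ((3 + 0) + P)/9 = (3 + P)/9 = ⅓ + P/9)
B(d, X) = 3 + 3*d (B(d, X) = 3 + (d/3)*9 = 3 + 3*d)
A = 2251/3281 (A = -2251*(-1/3281) = 2251/3281 ≈ 0.68607)
(A + 1095) + B(51, s(0)) = (2251/3281 + 1095) + (3 + 3*51) = 3594946/3281 + (3 + 153) = 3594946/3281 + 156 = 4106782/3281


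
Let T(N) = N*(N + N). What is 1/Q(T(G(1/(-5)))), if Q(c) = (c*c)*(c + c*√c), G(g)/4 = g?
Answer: -390625/229376 + 78125*√2/57344 ≈ 0.22372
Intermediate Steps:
G(g) = 4*g
T(N) = 2*N² (T(N) = N*(2*N) = 2*N²)
Q(c) = c²*(c + c^(3/2))
1/Q(T(G(1/(-5)))) = 1/((2*(4/(-5))²)³ + (2*(4/(-5))²)^(7/2)) = 1/((2*(4*(-⅕))²)³ + (2*(4*(-⅕))²)^(7/2)) = 1/((2*(-⅘)²)³ + (2*(-⅘)²)^(7/2)) = 1/((2*(16/25))³ + (2*(16/25))^(7/2)) = 1/((32/25)³ + (32/25)^(7/2)) = 1/(32768/15625 + 131072*√2/78125)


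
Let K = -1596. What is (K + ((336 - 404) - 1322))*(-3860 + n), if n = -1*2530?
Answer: 19080540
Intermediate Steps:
n = -2530
(K + ((336 - 404) - 1322))*(-3860 + n) = (-1596 + ((336 - 404) - 1322))*(-3860 - 2530) = (-1596 + (-68 - 1322))*(-6390) = (-1596 - 1390)*(-6390) = -2986*(-6390) = 19080540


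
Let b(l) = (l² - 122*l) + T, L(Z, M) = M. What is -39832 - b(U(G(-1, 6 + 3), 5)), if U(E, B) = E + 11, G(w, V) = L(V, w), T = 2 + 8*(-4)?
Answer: -38682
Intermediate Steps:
T = -30 (T = 2 - 32 = -30)
G(w, V) = w
U(E, B) = 11 + E
b(l) = -30 + l² - 122*l (b(l) = (l² - 122*l) - 30 = -30 + l² - 122*l)
-39832 - b(U(G(-1, 6 + 3), 5)) = -39832 - (-30 + (11 - 1)² - 122*(11 - 1)) = -39832 - (-30 + 10² - 122*10) = -39832 - (-30 + 100 - 1220) = -39832 - 1*(-1150) = -39832 + 1150 = -38682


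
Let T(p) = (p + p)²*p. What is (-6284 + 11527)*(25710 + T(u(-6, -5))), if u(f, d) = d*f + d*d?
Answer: 3624014030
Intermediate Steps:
u(f, d) = d² + d*f (u(f, d) = d*f + d² = d² + d*f)
T(p) = 4*p³ (T(p) = (2*p)²*p = (4*p²)*p = 4*p³)
(-6284 + 11527)*(25710 + T(u(-6, -5))) = (-6284 + 11527)*(25710 + 4*(-5*(-5 - 6))³) = 5243*(25710 + 4*(-5*(-11))³) = 5243*(25710 + 4*55³) = 5243*(25710 + 4*166375) = 5243*(25710 + 665500) = 5243*691210 = 3624014030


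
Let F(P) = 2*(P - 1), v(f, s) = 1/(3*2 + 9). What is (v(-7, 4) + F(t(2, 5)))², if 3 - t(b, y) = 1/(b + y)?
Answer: 157609/11025 ≈ 14.296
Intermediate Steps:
t(b, y) = 3 - 1/(b + y)
v(f, s) = 1/15 (v(f, s) = 1/(6 + 9) = 1/15)
F(P) = -2 + 2*P (F(P) = 2*(-1 + P) = -2 + 2*P)
(v(-7, 4) + F(t(2, 5)))² = (1/15 + (-2 + 2*((-1 + 3*2 + 3*5)/(2 + 5))))² = (1/15 + (-2 + 2*((-1 + 6 + 15)/7)))² = (1/15 + (-2 + 2*((⅐)*20)))² = (1/15 + (-2 + 2*(20/7)))² = (1/15 + (-2 + 40/7))² = (1/15 + 26/7)² = (397/105)² = 157609/11025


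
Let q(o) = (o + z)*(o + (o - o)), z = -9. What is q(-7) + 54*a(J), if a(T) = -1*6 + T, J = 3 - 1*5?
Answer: -320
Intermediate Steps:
J = -2 (J = 3 - 5 = -2)
a(T) = -6 + T
q(o) = o*(-9 + o) (q(o) = (o - 9)*(o + (o - o)) = (-9 + o)*(o + 0) = (-9 + o)*o = o*(-9 + o))
q(-7) + 54*a(J) = -7*(-9 - 7) + 54*(-6 - 2) = -7*(-16) + 54*(-8) = 112 - 432 = -320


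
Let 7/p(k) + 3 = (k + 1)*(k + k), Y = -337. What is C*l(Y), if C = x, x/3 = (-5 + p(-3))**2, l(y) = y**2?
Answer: 163993636/27 ≈ 6.0738e+6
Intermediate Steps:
p(k) = 7/(-3 + 2*k*(1 + k)) (p(k) = 7/(-3 + (k + 1)*(k + k)) = 7/(-3 + (1 + k)*(2*k)) = 7/(-3 + 2*k*(1 + k)))
x = 1444/27 (x = 3*(-5 + 7/(-3 + 2*(-3) + 2*(-3)**2))**2 = 3*(-5 + 7/(-3 - 6 + 2*9))**2 = 3*(-5 + 7/(-3 - 6 + 18))**2 = 3*(-5 + 7/9)**2 = 3*(-38/9)**2 = 3*(1444/81) = 1444/27 ≈ 53.482)
C = 1444/27 ≈ 53.482
C*l(Y) = (1444/27)*(-337)**2 = (1444/27)*113569 = 163993636/27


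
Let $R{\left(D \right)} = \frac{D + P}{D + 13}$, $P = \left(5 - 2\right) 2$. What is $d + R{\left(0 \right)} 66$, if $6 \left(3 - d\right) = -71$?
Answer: $\frac{3533}{78} \approx 45.295$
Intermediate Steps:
$d = \frac{89}{6}$ ($d = 3 - - \frac{71}{6} = 3 + \frac{71}{6} = \frac{89}{6} \approx 14.833$)
$P = 6$ ($P = 3 \cdot 2 = 6$)
$R{\left(D \right)} = \frac{6 + D}{13 + D}$ ($R{\left(D \right)} = \frac{D + 6}{D + 13} = \frac{6 + D}{13 + D}$)
$d + R{\left(0 \right)} 66 = \frac{89}{6} + \frac{6 + 0}{13 + 0} \cdot 66 = \frac{89}{6} + \frac{1}{13} \cdot 6 \cdot 66 = \frac{89}{6} + \frac{6}{13} \cdot 66 = \frac{89}{6} + \frac{396}{13} = \frac{3533}{78}$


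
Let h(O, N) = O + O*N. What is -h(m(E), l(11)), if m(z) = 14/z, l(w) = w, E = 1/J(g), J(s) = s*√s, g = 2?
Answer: -336*√2 ≈ -475.18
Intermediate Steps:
J(s) = s^(3/2)
E = √2/4 (E = 1/(2^(3/2)) = 1/(2*√2) = √2/4 ≈ 0.35355)
h(O, N) = O + N*O
-h(m(E), l(11)) = -14/((√2/4))*(1 + 11) = -14*(2*√2)*12 = -28*√2*12 = -336*√2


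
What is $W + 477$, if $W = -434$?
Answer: $43$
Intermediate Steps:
$W + 477 = -434 + 477 = 43$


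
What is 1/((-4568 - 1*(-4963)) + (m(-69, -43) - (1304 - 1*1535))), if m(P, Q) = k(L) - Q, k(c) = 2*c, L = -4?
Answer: 1/661 ≈ 0.0015129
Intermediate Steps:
m(P, Q) = -8 - Q (m(P, Q) = 2*(-4) - Q = -8 - Q)
1/((-4568 - 1*(-4963)) + (m(-69, -43) - (1304 - 1*1535))) = 1/((-4568 - 1*(-4963)) + ((-8 - 1*(-43)) - (1304 - 1*1535))) = 1/((-4568 + 4963) + ((-8 + 43) - (1304 - 1535))) = 1/(395 + (35 - 1*(-231))) = 1/(395 + (35 + 231)) = 1/(395 + 266) = 1/661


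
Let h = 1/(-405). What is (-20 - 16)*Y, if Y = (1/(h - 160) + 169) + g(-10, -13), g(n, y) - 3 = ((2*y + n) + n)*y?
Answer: -1796269140/64801 ≈ -27720.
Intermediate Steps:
h = -1/405 ≈ -0.0024691
g(n, y) = 3 + y*(2*n + 2*y) (g(n, y) = 3 + ((2*y + n) + n)*y = 3 + ((n + 2*y) + n)*y = 3 + (2*n + 2*y)*y = 3 + y*(2*n + 2*y))
Y = 49896365/64801 (Y = (1/(-1/405 - 160) + 169) + (3 + 2*(-13)**2 + 2*(-10)*(-13)) = (1/(-64801/405) + 169) + (3 + 2*169 + 260) = (-405/64801 + 169) + (3 + 338 + 260) = 10950964/64801 + 601 = 49896365/64801 ≈ 769.99)
(-20 - 16)*Y = (-20 - 16)*(49896365/64801) = -36*49896365/64801 = -1796269140/64801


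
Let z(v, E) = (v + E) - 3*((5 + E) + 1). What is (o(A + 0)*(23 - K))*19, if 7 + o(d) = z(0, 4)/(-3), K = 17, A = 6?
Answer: 190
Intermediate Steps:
z(v, E) = -18 + v - 2*E (z(v, E) = (E + v) - 3*(6 + E) = (E + v) + (-18 - 3*E) = -18 + v - 2*E)
o(d) = 5/3 (o(d) = -7 + (-18 + 0 - 2*4)/(-3) = -7 + (-18 + 0 - 8)*(-⅓) = -7 - 26*(-⅓) = -7 + 26/3 = 5/3)
(o(A + 0)*(23 - K))*19 = (5*(23 - 1*17)/3)*19 = (5*(23 - 17)/3)*19 = ((5/3)*6)*19 = 10*19 = 190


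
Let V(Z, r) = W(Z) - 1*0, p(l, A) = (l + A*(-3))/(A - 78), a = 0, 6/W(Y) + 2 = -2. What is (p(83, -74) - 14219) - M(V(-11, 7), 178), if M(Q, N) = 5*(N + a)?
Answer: -2296873/152 ≈ -15111.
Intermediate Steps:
W(Y) = -3/2 (W(Y) = 6/(-2 - 2) = 6/(-4) = 6*(-¼) = -3/2)
p(l, A) = (l - 3*A)/(-78 + A)
V(Z, r) = -3/2 (V(Z, r) = -3/2 - 1*0 = -3/2 + 0 = -3/2)
M(Q, N) = 5*N (M(Q, N) = 5*(N + 0) = 5*N)
(p(83, -74) - 14219) - M(V(-11, 7), 178) = ((83 - 3*(-74))/(-78 - 74) - 14219) - 5*178 = ((83 + 222)/(-152) - 14219) - 1*890 = (-1/152*305 - 14219) - 890 = (-305/152 - 14219) - 890 = -2161593/152 - 890 = -2296873/152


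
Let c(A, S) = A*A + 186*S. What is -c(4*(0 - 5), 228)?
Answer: -42808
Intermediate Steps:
c(A, S) = A² + 186*S
-c(4*(0 - 5), 228) = -((4*(0 - 5))² + 186*228) = -((4*(-5))² + 42408) = -((-20)² + 42408) = -(400 + 42408) = -1*42808 = -42808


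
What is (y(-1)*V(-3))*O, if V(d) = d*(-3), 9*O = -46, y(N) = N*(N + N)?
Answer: -92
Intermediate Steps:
y(N) = 2*N**2 (y(N) = N*(2*N) = 2*N**2)
O = -46/9 (O = (1/9)*(-46) = -46/9 ≈ -5.1111)
V(d) = -3*d
(y(-1)*V(-3))*O = ((2*(-1)**2)*(-3*(-3)))*(-46/9) = ((2*1)*9)*(-46/9) = (2*9)*(-46/9) = 18*(-46/9) = -92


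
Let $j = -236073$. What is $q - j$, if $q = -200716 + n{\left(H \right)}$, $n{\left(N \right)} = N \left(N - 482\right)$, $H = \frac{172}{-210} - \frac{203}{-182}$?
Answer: $\frac{262448309041}{7452900} \approx 35214.0$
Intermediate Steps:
$H = \frac{809}{2730}$ ($H = 172 \left(- \frac{1}{210}\right) - - \frac{29}{26} = - \frac{86}{105} + \frac{29}{26} = \frac{809}{2730} \approx 0.29634$)
$n{\left(N \right)} = N \left(-482 + N\right)$
$q = - \frac{1496980152659}{7452900}$ ($q = -200716 + \frac{809 \left(-482 + \frac{809}{2730}\right)}{2730} = -200716 + \frac{809}{2730} \left(- \frac{1315051}{2730}\right) = -200716 - \frac{1063876259}{7452900} = - \frac{1496980152659}{7452900} \approx -2.0086 \cdot 10^{5}$)
$q - j = - \frac{1496980152659}{7452900} - -236073 = - \frac{1496980152659}{7452900} + 236073 = \frac{262448309041}{7452900}$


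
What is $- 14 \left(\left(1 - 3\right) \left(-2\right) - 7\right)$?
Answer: $42$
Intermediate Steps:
$- 14 \left(\left(1 - 3\right) \left(-2\right) - 7\right) = - 14 \left(\left(-2\right) \left(-2\right) - 7\right) = - 14 \left(4 - 7\right) = \left(-14\right) \left(-3\right) = 42$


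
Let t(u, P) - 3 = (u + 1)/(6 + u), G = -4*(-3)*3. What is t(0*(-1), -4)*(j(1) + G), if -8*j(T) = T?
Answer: 5453/48 ≈ 113.60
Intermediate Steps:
j(T) = -T/8
G = 36 (G = 12*3 = 36)
t(u, P) = 3 + (1 + u)/(6 + u) (t(u, P) = 3 + (u + 1)/(6 + u) = 3 + (1 + u)/(6 + u))
t(0*(-1), -4)*(j(1) + G) = ((19 + 4*(0*(-1)))/(6 + 0*(-1)))*(-1/8*1 + 36) = ((19 + 4*0)/(6 + 0))*(-1/8 + 36) = ((19 + 0)/6)*(287/8) = ((1/6)*19)*(287/8) = (19/6)*(287/8) = 5453/48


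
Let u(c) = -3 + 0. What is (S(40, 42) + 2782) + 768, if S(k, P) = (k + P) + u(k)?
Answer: 3629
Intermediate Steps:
u(c) = -3
S(k, P) = -3 + P + k (S(k, P) = (k + P) - 3 = (P + k) - 3 = -3 + P + k)
(S(40, 42) + 2782) + 768 = ((-3 + 42 + 40) + 2782) + 768 = (79 + 2782) + 768 = 2861 + 768 = 3629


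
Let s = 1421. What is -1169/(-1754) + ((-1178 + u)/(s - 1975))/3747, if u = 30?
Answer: 1214334107/1820509926 ≈ 0.66703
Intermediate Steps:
-1169/(-1754) + ((-1178 + u)/(s - 1975))/3747 = -1169/(-1754) + ((-1178 + 30)/(1421 - 1975))/3747 = -1169*(-1/1754) - 1148/(-554)*(1/3747) = 1169/1754 - 1148*(-1/554)*(1/3747) = 1169/1754 + (574/277)*(1/3747) = 1169/1754 + 574/1037919 = 1214334107/1820509926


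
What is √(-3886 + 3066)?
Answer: 2*I*√205 ≈ 28.636*I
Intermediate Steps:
√(-3886 + 3066) = √(-820) = 2*I*√205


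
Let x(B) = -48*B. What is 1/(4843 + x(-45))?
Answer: 1/7003 ≈ 0.00014280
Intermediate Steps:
1/(4843 + x(-45)) = 1/(4843 - 48*(-45)) = 1/(4843 + 2160) = 1/7003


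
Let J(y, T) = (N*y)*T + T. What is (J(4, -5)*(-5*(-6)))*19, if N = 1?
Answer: -14250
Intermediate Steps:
J(y, T) = T + T*y (J(y, T) = (1*y)*T + T = y*T + T = T*y + T = T + T*y)
(J(4, -5)*(-5*(-6)))*19 = ((-5*(1 + 4))*(-5*(-6)))*19 = (-5*5*30)*19 = -25*30*19 = -750*19 = -14250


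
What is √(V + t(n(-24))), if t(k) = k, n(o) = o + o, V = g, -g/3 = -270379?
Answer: 3*√90121 ≈ 900.60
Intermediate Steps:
g = 811137 (g = -3*(-270379) = 811137)
V = 811137
n(o) = 2*o
√(V + t(n(-24))) = √(811137 + 2*(-24)) = √(811137 - 48) = √811089 = 3*√90121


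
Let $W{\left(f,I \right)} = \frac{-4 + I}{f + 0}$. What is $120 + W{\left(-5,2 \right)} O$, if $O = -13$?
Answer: $\frac{574}{5} \approx 114.8$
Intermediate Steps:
$W{\left(f,I \right)} = \frac{-4 + I}{f}$
$120 + W{\left(-5,2 \right)} O = 120 + \frac{-4 + 2}{-5} \left(-13\right) = 120 + \left(- \frac{1}{5}\right) \left(-2\right) \left(-13\right) = 120 + \frac{2}{5} \left(-13\right) = 120 - \frac{26}{5} = \frac{574}{5}$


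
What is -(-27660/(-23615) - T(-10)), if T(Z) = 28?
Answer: 126712/4723 ≈ 26.829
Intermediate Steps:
-(-27660/(-23615) - T(-10)) = -(-27660/(-23615) - 1*28) = -(-27660*(-1/23615) - 28) = -(5532/4723 - 28) = -1*(-126712/4723) = 126712/4723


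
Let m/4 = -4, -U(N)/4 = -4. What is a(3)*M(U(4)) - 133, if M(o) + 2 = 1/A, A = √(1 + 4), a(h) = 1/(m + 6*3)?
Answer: -134 + √5/10 ≈ -133.78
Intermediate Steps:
U(N) = 16 (U(N) = -4*(-4) = 16)
m = -16 (m = 4*(-4) = -16)
a(h) = ½ (a(h) = 1/(-16 + 6*3) = 1/(-16 + 18) = 1/2 = ½)
A = √5 ≈ 2.2361
M(o) = -2 + √5/5 (M(o) = -2 + 1/(√5) = -2 + √5/5)
a(3)*M(U(4)) - 133 = (-2 + √5/5)/2 - 133 = (-1 + √5/10) - 133 = -134 + √5/10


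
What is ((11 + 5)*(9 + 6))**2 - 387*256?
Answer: -41472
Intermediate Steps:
((11 + 5)*(9 + 6))**2 - 387*256 = (16*15)**2 - 99072 = 240**2 - 99072 = 57600 - 99072 = -41472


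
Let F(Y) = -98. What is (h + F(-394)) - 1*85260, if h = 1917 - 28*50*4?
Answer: -89041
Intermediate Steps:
h = -3683 (h = 1917 - 1400*4 = 1917 - 1*5600 = 1917 - 5600 = -3683)
(h + F(-394)) - 1*85260 = (-3683 - 98) - 1*85260 = -3781 - 85260 = -89041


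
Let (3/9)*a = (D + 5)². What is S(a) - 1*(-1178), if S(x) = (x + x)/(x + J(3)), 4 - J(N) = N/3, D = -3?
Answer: 5898/5 ≈ 1179.6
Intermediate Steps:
J(N) = 4 - N/3
a = 12 (a = 3*(-3 + 5)² = 3*2² = 3*4 = 12)
S(x) = 2*x/(3 + x) (S(x) = (x + x)/(x + (4 - ⅓*3)) = (2*x)/(x + (4 - 1)) = (2*x)/(x + 3) = (2*x)/(3 + x) = 2*x/(3 + x))
S(a) - 1*(-1178) = 2*12/(3 + 12) - 1*(-1178) = 2*12/15 + 1178 = 2*12*(1/15) + 1178 = 8/5 + 1178 = 5898/5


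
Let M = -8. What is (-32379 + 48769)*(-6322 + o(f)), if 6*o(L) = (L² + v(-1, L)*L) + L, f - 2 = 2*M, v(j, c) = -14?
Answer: -102585010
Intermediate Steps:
f = -14 (f = 2 + 2*(-8) = 2 - 16 = -14)
o(L) = -13*L/6 + L²/6 (o(L) = ((L² - 14*L) + L)/6 = (L² - 13*L)/6 = -13*L/6 + L²/6)
(-32379 + 48769)*(-6322 + o(f)) = (-32379 + 48769)*(-6322 + (⅙)*(-14)*(-13 - 14)) = 16390*(-6322 + (⅙)*(-14)*(-27)) = 16390*(-6322 + 63) = 16390*(-6259) = -102585010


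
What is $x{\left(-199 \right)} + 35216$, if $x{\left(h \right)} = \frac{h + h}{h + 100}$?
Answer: $\frac{3486782}{99} \approx 35220.0$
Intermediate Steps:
$x{\left(h \right)} = \frac{2 h}{100 + h}$
$x{\left(-199 \right)} + 35216 = 2 \left(-199\right) \frac{1}{100 - 199} + 35216 = 2 \left(-199\right) \frac{1}{-99} + 35216 = 2 \left(-199\right) \left(- \frac{1}{99}\right) + 35216 = \frac{398}{99} + 35216 = \frac{3486782}{99}$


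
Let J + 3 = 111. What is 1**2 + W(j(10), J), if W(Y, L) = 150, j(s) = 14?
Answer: 151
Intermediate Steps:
J = 108 (J = -3 + 111 = 108)
1**2 + W(j(10), J) = 1**2 + 150 = 1 + 150 = 151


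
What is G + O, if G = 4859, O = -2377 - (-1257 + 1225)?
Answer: 2514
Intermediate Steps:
O = -2345 (O = -2377 - 1*(-32) = -2377 + 32 = -2345)
G + O = 4859 - 2345 = 2514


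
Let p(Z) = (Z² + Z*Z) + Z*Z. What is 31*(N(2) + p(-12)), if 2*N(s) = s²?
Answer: 13454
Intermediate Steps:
N(s) = s²/2
p(Z) = 3*Z² (p(Z) = (Z² + Z²) + Z² = 2*Z² + Z² = 3*Z²)
31*(N(2) + p(-12)) = 31*((½)*2² + 3*(-12)²) = 31*((½)*4 + 3*144) = 31*(2 + 432) = 31*434 = 13454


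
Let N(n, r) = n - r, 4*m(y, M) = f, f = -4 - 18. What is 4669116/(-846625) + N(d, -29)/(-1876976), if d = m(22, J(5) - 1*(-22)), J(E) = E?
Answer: -17527677137807/3178189612000 ≈ -5.5150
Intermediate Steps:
f = -22
m(y, M) = -11/2 (m(y, M) = (¼)*(-22) = -11/2)
d = -11/2 ≈ -5.5000
4669116/(-846625) + N(d, -29)/(-1876976) = 4669116/(-846625) + (-11/2 - 1*(-29))/(-1876976) = 4669116*(-1/846625) + (-11/2 + 29)*(-1/1876976) = -4669116/846625 + (47/2)*(-1/1876976) = -4669116/846625 - 47/3753952 = -17527677137807/3178189612000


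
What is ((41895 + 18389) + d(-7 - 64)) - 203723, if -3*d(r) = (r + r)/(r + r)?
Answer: -430318/3 ≈ -1.4344e+5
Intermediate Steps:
d(r) = -1/3 (d(r) = -(r + r)/(3*(r + r)) = -2*r/(3*(2*r)) = -2*r*1/(2*r)/3 = -1/3*1 = -1/3)
((41895 + 18389) + d(-7 - 64)) - 203723 = ((41895 + 18389) - 1/3) - 203723 = (60284 - 1/3) - 203723 = 180851/3 - 203723 = -430318/3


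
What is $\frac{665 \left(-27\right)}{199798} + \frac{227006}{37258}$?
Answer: $\frac{1718706823}{286310534} \approx 6.0029$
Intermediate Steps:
$\frac{665 \left(-27\right)}{199798} + \frac{227006}{37258} = \left(-17955\right) \frac{1}{199798} + 227006 \cdot \frac{1}{37258} = - \frac{17955}{199798} + \frac{8731}{1433} = \frac{1718706823}{286310534}$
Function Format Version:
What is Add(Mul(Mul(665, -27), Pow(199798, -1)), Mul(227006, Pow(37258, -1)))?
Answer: Rational(1718706823, 286310534) ≈ 6.0029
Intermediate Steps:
Add(Mul(Mul(665, -27), Pow(199798, -1)), Mul(227006, Pow(37258, -1))) = Add(Mul(-17955, Rational(1, 199798)), Mul(227006, Rational(1, 37258))) = Add(Rational(-17955, 199798), Rational(8731, 1433)) = Rational(1718706823, 286310534)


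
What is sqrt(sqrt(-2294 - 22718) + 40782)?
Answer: sqrt(40782 + 26*I*sqrt(37)) ≈ 201.95 + 0.3916*I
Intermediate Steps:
sqrt(sqrt(-2294 - 22718) + 40782) = sqrt(sqrt(-25012) + 40782) = sqrt(26*I*sqrt(37) + 40782) = sqrt(40782 + 26*I*sqrt(37))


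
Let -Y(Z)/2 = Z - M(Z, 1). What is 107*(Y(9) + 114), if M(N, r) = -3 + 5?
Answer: 10700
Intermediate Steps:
M(N, r) = 2
Y(Z) = 4 - 2*Z (Y(Z) = -2*(Z - 1*2) = -2*(Z - 2) = -2*(-2 + Z) = 4 - 2*Z)
107*(Y(9) + 114) = 107*((4 - 2*9) + 114) = 107*((4 - 18) + 114) = 107*(-14 + 114) = 107*100 = 10700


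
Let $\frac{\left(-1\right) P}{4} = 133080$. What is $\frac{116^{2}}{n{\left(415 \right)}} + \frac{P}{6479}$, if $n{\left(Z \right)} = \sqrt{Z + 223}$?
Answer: $- \frac{532320}{6479} + \frac{232 \sqrt{638}}{11} \approx 450.57$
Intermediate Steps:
$P = -532320$ ($P = \left(-4\right) 133080 = -532320$)
$n{\left(Z \right)} = \sqrt{223 + Z}$
$\frac{116^{2}}{n{\left(415 \right)}} + \frac{P}{6479} = \frac{116^{2}}{\sqrt{223 + 415}} - \frac{532320}{6479} = \frac{13456}{\sqrt{638}} - \frac{532320}{6479} = 13456 \frac{\sqrt{638}}{638} - \frac{532320}{6479} = \frac{232 \sqrt{638}}{11} - \frac{532320}{6479} = - \frac{532320}{6479} + \frac{232 \sqrt{638}}{11}$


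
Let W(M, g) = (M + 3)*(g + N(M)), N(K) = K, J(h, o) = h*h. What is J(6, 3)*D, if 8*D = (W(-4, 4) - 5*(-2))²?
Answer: 450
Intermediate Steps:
J(h, o) = h²
W(M, g) = (3 + M)*(M + g) (W(M, g) = (M + 3)*(g + M) = (3 + M)*(M + g))
D = 25/2 (D = (((-4)² + 3*(-4) + 3*4 - 4*4) - 5*(-2))²/8 = ((16 - 12 + 12 - 16) + 10)²/8 = (0 + 10)²/8 = (⅛)*10² = (⅛)*100 = 25/2 ≈ 12.500)
J(6, 3)*D = 6²*(25/2) = 36*(25/2) = 450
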